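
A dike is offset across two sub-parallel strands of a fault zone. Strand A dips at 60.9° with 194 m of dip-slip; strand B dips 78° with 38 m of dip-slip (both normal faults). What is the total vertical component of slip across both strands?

207 m

throw_A = 194 × sin(60.9°) = 169.5 m
throw_B = 38 × sin(78°) = 37.17 m
total = 169.5 + 37.17 = 207 m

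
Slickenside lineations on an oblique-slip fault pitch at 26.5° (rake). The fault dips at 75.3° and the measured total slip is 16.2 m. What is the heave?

1.83 m

dip-slip = net slip × sin(rake) = 16.2 m × sin(26.5°) = 7.228 m
heave = dip-slip × cos(dip) = 7.228 × cos(75.3°) = 1.83 m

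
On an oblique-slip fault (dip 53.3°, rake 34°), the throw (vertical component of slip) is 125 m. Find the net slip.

dip-slip = throw / sin(dip) = 125 / sin(53.3°) = 155.9 m
net slip = dip-slip / sin(rake) = 155.9 / sin(34°) = 279 m

279 m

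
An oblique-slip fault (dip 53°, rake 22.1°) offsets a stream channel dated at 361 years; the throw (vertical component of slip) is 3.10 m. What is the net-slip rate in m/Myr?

28600 m/Myr

dip-slip = throw / sin(dip) = 3.10 / sin(53°) = 3.882 m
net slip = dip-slip / sin(rake) = 3.882 / sin(22.1°) = 10.32 m
rate = 10.32 m / 361 years = 0.0286 m/yr = 28600 m/Myr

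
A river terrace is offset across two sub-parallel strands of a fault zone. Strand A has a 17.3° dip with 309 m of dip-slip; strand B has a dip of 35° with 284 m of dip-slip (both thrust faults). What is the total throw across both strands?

255 m

throw_A = 309 × sin(17.3°) = 91.89 m
throw_B = 284 × sin(35°) = 162.9 m
total = 91.89 + 162.9 = 255 m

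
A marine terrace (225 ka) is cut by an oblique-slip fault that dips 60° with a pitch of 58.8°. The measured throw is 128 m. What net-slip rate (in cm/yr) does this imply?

dip-slip = throw / sin(dip) = 128 / sin(60°) = 147.8 m
net slip = dip-slip / sin(rake) = 147.8 / sin(58.8°) = 172.8 m
rate = 172.8 m / 225 ka = 0.000768 m/yr = 0.0768 cm/yr

0.0768 cm/yr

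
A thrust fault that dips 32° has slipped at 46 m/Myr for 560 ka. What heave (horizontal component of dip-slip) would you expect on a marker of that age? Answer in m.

dip-slip = rate × time = 46 m/Myr × 560 ka = 25.76 m
heave = dip-slip × cos(dip) = 25.76 × cos(32°) = 21.8 m

21.8 m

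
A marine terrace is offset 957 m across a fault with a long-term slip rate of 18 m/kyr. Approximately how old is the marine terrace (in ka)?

age = offset / rate = 957 m / (18 m/kyr) = 53200 yr = 53.2 ka

53.2 ka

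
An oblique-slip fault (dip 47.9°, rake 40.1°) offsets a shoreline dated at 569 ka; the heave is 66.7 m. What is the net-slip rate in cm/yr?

0.0271 cm/yr

dip-slip = heave / cos(dip) = 66.7 / cos(47.9°) = 99.49 m
net slip = dip-slip / sin(rake) = 99.49 / sin(40.1°) = 154.5 m
rate = 154.5 m / 569 ka = 0.000271 m/yr = 0.0271 cm/yr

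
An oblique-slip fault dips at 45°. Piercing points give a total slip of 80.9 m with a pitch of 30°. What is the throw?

dip-slip = net slip × sin(rake) = 80.9 m × sin(30°) = 40.45 m
throw = dip-slip × sin(dip) = 40.45 × sin(45°) = 28.6 m

28.6 m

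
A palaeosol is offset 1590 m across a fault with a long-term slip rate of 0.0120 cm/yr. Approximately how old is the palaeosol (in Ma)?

age = offset / rate = 1590 m / (0.0120 cm/yr) = 1.32e+07 yr = 13.2 Ma

13.2 Ma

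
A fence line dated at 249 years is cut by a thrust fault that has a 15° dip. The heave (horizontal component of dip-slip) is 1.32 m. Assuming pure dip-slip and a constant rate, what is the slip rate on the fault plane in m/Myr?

dip-slip = heave / cos(dip) = 1.32 m / cos(15°) = 1.367 m
rate = 1.367 m / 249 years = 0.00549 m/yr = 5490 m/Myr

5490 m/Myr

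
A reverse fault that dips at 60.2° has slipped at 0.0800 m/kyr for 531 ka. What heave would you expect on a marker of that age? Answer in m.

dip-slip = rate × time = 0.0800 m/kyr × 531 ka = 42.48 m
heave = dip-slip × cos(dip) = 42.48 × cos(60.2°) = 21.1 m

21.1 m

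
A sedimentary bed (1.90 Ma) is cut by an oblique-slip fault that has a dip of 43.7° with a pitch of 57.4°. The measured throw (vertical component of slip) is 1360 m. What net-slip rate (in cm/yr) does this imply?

dip-slip = throw / sin(dip) = 1360 / sin(43.7°) = 1968 m
net slip = dip-slip / sin(rake) = 1968 / sin(57.4°) = 2337 m
rate = 2337 m / 1.90 Ma = 0.00123 m/yr = 0.123 cm/yr

0.123 cm/yr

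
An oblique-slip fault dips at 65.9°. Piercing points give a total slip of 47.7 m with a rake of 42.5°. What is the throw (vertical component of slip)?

dip-slip = net slip × sin(rake) = 47.7 m × sin(42.5°) = 32.23 m
throw = dip-slip × sin(dip) = 32.23 × sin(65.9°) = 29.4 m

29.4 m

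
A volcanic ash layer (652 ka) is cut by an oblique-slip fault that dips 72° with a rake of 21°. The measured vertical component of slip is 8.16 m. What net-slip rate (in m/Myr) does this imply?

36.7 m/Myr

dip-slip = throw / sin(dip) = 8.16 / sin(72°) = 8.580 m
net slip = dip-slip / sin(rake) = 8.580 / sin(21°) = 23.94 m
rate = 23.94 m / 652 ka = 0.0000367 m/yr = 36.7 m/Myr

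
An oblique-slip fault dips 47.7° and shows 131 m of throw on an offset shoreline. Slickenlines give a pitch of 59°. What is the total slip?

207 m

dip-slip = throw / sin(dip) = 131 / sin(47.7°) = 177.1 m
net slip = dip-slip / sin(rake) = 177.1 / sin(59°) = 207 m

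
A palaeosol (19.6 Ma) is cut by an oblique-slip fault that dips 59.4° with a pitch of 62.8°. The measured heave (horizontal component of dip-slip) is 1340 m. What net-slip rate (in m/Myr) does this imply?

dip-slip = heave / cos(dip) = 1340 / cos(59.4°) = 2632 m
net slip = dip-slip / sin(rake) = 2632 / sin(62.8°) = 2960 m
rate = 2960 m / 19.6 Ma = 0.000151 m/yr = 151 m/Myr

151 m/Myr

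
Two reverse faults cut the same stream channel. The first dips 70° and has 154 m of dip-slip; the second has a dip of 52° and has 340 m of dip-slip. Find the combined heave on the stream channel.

262 m

heave_A = 154 × cos(70°) = 52.67 m
heave_B = 340 × cos(52°) = 209.3 m
total = 52.67 + 209.3 = 262 m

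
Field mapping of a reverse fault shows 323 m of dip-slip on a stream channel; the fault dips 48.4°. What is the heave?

heave = dip-slip × cos(dip) = 323 m × cos(48.4°) = 214 m

214 m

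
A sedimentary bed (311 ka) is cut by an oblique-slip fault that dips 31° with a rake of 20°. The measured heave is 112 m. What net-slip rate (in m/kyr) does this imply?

dip-slip = heave / cos(dip) = 112 / cos(31°) = 130.7 m
net slip = dip-slip / sin(rake) = 130.7 / sin(20°) = 382 m
rate = 382 m / 311 ka = 0.00123 m/yr = 1.23 m/kyr

1.23 m/kyr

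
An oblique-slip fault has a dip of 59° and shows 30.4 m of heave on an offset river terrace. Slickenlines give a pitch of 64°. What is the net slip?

dip-slip = heave / cos(dip) = 30.4 / cos(59°) = 59.02 m
net slip = dip-slip / sin(rake) = 59.02 / sin(64°) = 65.7 m

65.7 m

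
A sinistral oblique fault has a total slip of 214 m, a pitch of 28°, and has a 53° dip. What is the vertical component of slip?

dip-slip = net slip × sin(rake) = 214 m × sin(28°) = 100.5 m
throw = dip-slip × sin(dip) = 100.5 × sin(53°) = 80.2 m

80.2 m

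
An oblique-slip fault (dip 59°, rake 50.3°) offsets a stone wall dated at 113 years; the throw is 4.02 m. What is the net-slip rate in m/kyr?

dip-slip = throw / sin(dip) = 4.02 / sin(59°) = 4.690 m
net slip = dip-slip / sin(rake) = 4.690 / sin(50.3°) = 6.095 m
rate = 6.095 m / 113 years = 0.0539 m/yr = 53.9 m/kyr

53.9 m/kyr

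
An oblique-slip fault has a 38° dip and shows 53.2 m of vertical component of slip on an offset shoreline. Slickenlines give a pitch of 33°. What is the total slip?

159 m

dip-slip = throw / sin(dip) = 53.2 / sin(38°) = 86.41 m
net slip = dip-slip / sin(rake) = 86.41 / sin(33°) = 159 m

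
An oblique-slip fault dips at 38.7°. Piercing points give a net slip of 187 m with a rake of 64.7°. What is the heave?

132 m

dip-slip = net slip × sin(rake) = 187 m × sin(64.7°) = 169.1 m
heave = dip-slip × cos(dip) = 169.1 × cos(38.7°) = 132 m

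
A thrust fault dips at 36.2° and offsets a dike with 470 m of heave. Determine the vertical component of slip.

throw = heave × tan(dip) = 470 × tan(36.2°) = 344 m

344 m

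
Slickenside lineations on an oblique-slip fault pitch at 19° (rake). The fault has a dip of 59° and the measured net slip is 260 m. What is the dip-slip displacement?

84.6 m

dip-slip = net slip × sin(rake) = 260 m × sin(19°) = 84.6 m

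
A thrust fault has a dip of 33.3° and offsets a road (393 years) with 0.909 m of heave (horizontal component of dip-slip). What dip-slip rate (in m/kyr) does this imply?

2.77 m/kyr

dip-slip = heave / cos(dip) = 0.909 m / cos(33.3°) = 1.088 m
rate = 1.088 m / 393 years = 0.00277 m/yr = 2.77 m/kyr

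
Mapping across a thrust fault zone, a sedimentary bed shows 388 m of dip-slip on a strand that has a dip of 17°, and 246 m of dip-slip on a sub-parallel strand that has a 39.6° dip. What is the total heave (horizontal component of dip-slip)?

heave_A = 388 × cos(17°) = 371 m
heave_B = 246 × cos(39.6°) = 189.5 m
total = 371 + 189.5 = 561 m

561 m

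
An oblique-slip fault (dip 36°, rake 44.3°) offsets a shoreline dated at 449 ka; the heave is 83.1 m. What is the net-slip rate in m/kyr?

dip-slip = heave / cos(dip) = 83.1 / cos(36°) = 102.7 m
net slip = dip-slip / sin(rake) = 102.7 / sin(44.3°) = 147.1 m
rate = 147.1 m / 449 ka = 0.000328 m/yr = 0.328 m/kyr

0.328 m/kyr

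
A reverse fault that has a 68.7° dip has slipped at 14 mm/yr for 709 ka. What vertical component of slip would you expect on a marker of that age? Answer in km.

dip-slip = rate × time = 14 mm/yr × 709 ka = 9926 m
throw = dip-slip × sin(dip) = 9926 × sin(68.7°) = 9250 m = 9.25 km

9.25 km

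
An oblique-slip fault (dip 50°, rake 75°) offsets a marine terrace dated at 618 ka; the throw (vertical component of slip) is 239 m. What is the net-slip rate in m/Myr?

523 m/Myr

dip-slip = throw / sin(dip) = 239 / sin(50°) = 312 m
net slip = dip-slip / sin(rake) = 312 / sin(75°) = 323 m
rate = 323 m / 618 ka = 0.000523 m/yr = 523 m/Myr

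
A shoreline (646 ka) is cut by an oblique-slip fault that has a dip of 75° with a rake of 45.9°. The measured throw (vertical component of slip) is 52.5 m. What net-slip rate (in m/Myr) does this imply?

117 m/Myr

dip-slip = throw / sin(dip) = 52.5 / sin(75°) = 54.35 m
net slip = dip-slip / sin(rake) = 54.35 / sin(45.9°) = 75.69 m
rate = 75.69 m / 646 ka = 0.000117 m/yr = 117 m/Myr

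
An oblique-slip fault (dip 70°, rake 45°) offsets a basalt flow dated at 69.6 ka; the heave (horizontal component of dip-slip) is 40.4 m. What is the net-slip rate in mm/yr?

dip-slip = heave / cos(dip) = 40.4 / cos(70°) = 118.1 m
net slip = dip-slip / sin(rake) = 118.1 / sin(45°) = 167 m
rate = 167 m / 69.6 ka = 0.00240 m/yr = 2.40 mm/yr

2.40 mm/yr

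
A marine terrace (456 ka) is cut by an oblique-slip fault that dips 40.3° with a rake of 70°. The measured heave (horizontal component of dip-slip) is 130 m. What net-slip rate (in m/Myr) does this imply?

398 m/Myr

dip-slip = heave / cos(dip) = 130 / cos(40.3°) = 170.5 m
net slip = dip-slip / sin(rake) = 170.5 / sin(70°) = 181.4 m
rate = 181.4 m / 456 ka = 0.000398 m/yr = 398 m/Myr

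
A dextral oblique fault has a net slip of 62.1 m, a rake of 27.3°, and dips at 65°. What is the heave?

dip-slip = net slip × sin(rake) = 62.1 m × sin(27.3°) = 28.48 m
heave = dip-slip × cos(dip) = 28.48 × cos(65°) = 12 m

12 m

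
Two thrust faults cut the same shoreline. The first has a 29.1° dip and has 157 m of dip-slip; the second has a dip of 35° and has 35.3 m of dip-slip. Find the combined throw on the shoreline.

96.6 m

throw_A = 157 × sin(29.1°) = 76.35 m
throw_B = 35.3 × sin(35°) = 20.25 m
total = 76.35 + 20.25 = 96.6 m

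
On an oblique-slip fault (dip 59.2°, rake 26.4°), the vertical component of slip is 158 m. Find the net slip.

dip-slip = throw / sin(dip) = 158 / sin(59.2°) = 183.9 m
net slip = dip-slip / sin(rake) = 183.9 / sin(26.4°) = 414 m

414 m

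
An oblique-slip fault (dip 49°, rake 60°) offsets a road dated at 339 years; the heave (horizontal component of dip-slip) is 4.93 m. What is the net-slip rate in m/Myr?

25600 m/Myr

dip-slip = heave / cos(dip) = 4.93 / cos(49°) = 7.515 m
net slip = dip-slip / sin(rake) = 7.515 / sin(60°) = 8.677 m
rate = 8.677 m / 339 years = 0.0256 m/yr = 25600 m/Myr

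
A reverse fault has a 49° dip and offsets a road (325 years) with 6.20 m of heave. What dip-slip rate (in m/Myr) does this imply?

dip-slip = heave / cos(dip) = 6.20 m / cos(49°) = 9.450 m
rate = 9.450 m / 325 years = 0.0291 m/yr = 29100 m/Myr

29100 m/Myr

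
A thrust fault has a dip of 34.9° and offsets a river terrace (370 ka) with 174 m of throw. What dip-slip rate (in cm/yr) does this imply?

dip-slip = throw / sin(dip) = 174 m / sin(34.9°) = 304.1 m
rate = 304.1 m / 370 ka = 0.000822 m/yr = 0.0822 cm/yr

0.0822 cm/yr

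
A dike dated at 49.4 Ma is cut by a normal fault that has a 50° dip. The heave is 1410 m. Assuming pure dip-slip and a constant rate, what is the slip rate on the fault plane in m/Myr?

dip-slip = heave / cos(dip) = 1410 m / cos(50°) = 2194 m
rate = 2194 m / 49.4 Ma = 0.0000444 m/yr = 44.4 m/Myr

44.4 m/Myr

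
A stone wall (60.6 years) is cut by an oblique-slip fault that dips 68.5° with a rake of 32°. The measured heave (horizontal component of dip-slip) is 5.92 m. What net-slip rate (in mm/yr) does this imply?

dip-slip = heave / cos(dip) = 5.92 / cos(68.5°) = 16.15 m
net slip = dip-slip / sin(rake) = 16.15 / sin(32°) = 30.48 m
rate = 30.48 m / 60.6 years = 0.503 m/yr = 503 mm/yr

503 mm/yr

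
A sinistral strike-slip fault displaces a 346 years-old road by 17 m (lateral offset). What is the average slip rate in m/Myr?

49100 m/Myr

rate = 17 m / 346 years = 0.0491 m/yr = 49100 m/Myr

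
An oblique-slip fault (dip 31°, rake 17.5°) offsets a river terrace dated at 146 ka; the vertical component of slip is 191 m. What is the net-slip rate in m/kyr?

dip-slip = throw / sin(dip) = 191 / sin(31°) = 370.8 m
net slip = dip-slip / sin(rake) = 370.8 / sin(17.5°) = 1233 m
rate = 1233 m / 146 ka = 0.00845 m/yr = 8.45 m/kyr

8.45 m/kyr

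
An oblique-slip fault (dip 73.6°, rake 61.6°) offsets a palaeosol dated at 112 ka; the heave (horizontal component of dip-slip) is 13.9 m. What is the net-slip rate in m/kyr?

dip-slip = heave / cos(dip) = 13.9 / cos(73.6°) = 49.23 m
net slip = dip-slip / sin(rake) = 49.23 / sin(61.6°) = 55.97 m
rate = 55.97 m / 112 ka = 0.000500 m/yr = 0.500 m/kyr

0.500 m/kyr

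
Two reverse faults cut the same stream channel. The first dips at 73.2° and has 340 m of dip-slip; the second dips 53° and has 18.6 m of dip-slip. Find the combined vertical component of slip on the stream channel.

throw_A = 340 × sin(73.2°) = 325.5 m
throw_B = 18.6 × sin(53°) = 14.85 m
total = 325.5 + 14.85 = 340 m

340 m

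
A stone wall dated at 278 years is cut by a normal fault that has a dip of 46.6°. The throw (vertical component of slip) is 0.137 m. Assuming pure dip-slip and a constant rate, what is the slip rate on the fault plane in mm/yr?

0.678 mm/yr

dip-slip = throw / sin(dip) = 0.137 m / sin(46.6°) = 0.1886 m
rate = 0.1886 m / 278 years = 0.000678 m/yr = 0.678 mm/yr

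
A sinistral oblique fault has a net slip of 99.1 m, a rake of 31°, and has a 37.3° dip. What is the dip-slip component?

51 m

dip-slip = net slip × sin(rake) = 99.1 m × sin(31°) = 51 m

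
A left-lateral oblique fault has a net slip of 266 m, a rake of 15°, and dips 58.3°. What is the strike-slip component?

257 m

strike-slip = net slip × cos(rake) = 266 m × cos(15°) = 257 m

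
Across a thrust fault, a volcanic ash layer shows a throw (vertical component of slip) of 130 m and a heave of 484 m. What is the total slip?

501 m

net slip = √(throw² + heave²) = √(130² + 484²) = 501 m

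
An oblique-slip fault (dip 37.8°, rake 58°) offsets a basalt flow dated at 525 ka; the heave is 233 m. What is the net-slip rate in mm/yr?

dip-slip = heave / cos(dip) = 233 / cos(37.8°) = 294.9 m
net slip = dip-slip / sin(rake) = 294.9 / sin(58°) = 347.7 m
rate = 347.7 m / 525 ka = 0.000662 m/yr = 0.662 mm/yr

0.662 mm/yr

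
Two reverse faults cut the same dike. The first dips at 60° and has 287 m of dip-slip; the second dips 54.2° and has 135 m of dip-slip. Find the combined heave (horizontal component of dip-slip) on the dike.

222 m

heave_A = 287 × cos(60°) = 143.5 m
heave_B = 135 × cos(54.2°) = 78.97 m
total = 143.5 + 78.97 = 222 m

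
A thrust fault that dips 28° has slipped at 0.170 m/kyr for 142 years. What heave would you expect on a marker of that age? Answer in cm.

2.13 cm

dip-slip = rate × time = 0.170 m/kyr × 142 years = 0.02414 m
heave = dip-slip × cos(dip) = 0.02414 × cos(28°) = 0.0213 m = 2.13 cm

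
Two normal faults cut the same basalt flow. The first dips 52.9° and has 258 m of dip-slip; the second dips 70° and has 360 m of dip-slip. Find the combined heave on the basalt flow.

279 m

heave_A = 258 × cos(52.9°) = 155.6 m
heave_B = 360 × cos(70°) = 123.1 m
total = 155.6 + 123.1 = 279 m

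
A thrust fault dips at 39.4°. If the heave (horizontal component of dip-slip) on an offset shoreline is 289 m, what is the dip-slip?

dip-slip = heave / cos(dip) = 289 / cos(39.4°) = 374 m

374 m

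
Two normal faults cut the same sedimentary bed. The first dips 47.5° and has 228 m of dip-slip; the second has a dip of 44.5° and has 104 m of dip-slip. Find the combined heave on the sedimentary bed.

228 m

heave_A = 228 × cos(47.5°) = 154 m
heave_B = 104 × cos(44.5°) = 74.18 m
total = 154 + 74.18 = 228 m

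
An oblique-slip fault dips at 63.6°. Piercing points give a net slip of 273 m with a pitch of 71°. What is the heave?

dip-slip = net slip × sin(rake) = 273 m × sin(71°) = 258.1 m
heave = dip-slip × cos(dip) = 258.1 × cos(63.6°) = 115 m

115 m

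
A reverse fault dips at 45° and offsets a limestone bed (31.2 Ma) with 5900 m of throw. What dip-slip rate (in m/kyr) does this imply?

dip-slip = throw / sin(dip) = 5900 m / sin(45°) = 8344 m
rate = 8344 m / 31.2 Ma = 0.000267 m/yr = 0.267 m/kyr

0.267 m/kyr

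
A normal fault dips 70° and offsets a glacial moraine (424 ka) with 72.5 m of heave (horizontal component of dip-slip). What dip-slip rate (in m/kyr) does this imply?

dip-slip = heave / cos(dip) = 72.5 m / cos(70°) = 212 m
rate = 212 m / 424 ka = 0.000500 m/yr = 0.500 m/kyr

0.500 m/kyr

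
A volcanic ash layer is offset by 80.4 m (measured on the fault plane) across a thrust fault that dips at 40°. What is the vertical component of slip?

throw = dip-slip × sin(dip) = 80.4 m × sin(40°) = 51.7 m

51.7 m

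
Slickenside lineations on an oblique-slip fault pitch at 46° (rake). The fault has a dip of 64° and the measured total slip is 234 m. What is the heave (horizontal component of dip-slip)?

dip-slip = net slip × sin(rake) = 234 m × sin(46°) = 168.3 m
heave = dip-slip × cos(dip) = 168.3 × cos(64°) = 73.8 m

73.8 m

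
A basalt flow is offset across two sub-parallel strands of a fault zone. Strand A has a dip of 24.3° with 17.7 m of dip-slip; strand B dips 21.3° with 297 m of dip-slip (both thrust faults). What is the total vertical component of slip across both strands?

115 m

throw_A = 17.7 × sin(24.3°) = 7.284 m
throw_B = 297 × sin(21.3°) = 107.9 m
total = 7.284 + 107.9 = 115 m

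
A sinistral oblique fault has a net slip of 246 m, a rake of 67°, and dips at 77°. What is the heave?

dip-slip = net slip × sin(rake) = 246 m × sin(67°) = 226.4 m
heave = dip-slip × cos(dip) = 226.4 × cos(77°) = 50.9 m

50.9 m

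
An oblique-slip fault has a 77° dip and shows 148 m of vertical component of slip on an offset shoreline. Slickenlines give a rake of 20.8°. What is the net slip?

dip-slip = throw / sin(dip) = 148 / sin(77°) = 151.9 m
net slip = dip-slip / sin(rake) = 151.9 / sin(20.8°) = 428 m

428 m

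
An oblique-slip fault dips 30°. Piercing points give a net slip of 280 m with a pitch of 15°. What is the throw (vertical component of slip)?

dip-slip = net slip × sin(rake) = 280 m × sin(15°) = 72.47 m
throw = dip-slip × sin(dip) = 72.47 × sin(30°) = 36.2 m

36.2 m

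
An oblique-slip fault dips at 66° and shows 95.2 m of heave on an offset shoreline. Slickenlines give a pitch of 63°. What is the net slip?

263 m

dip-slip = heave / cos(dip) = 95.2 / cos(66°) = 234.1 m
net slip = dip-slip / sin(rake) = 234.1 / sin(63°) = 263 m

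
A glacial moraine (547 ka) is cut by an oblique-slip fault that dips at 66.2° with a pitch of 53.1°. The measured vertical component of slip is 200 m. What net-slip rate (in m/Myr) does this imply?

500 m/Myr

dip-slip = throw / sin(dip) = 200 / sin(66.2°) = 218.6 m
net slip = dip-slip / sin(rake) = 218.6 / sin(53.1°) = 273.3 m
rate = 273.3 m / 547 ka = 0.000500 m/yr = 500 m/Myr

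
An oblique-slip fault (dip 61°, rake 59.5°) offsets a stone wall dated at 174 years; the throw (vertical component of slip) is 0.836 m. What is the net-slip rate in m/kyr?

6.38 m/kyr

dip-slip = throw / sin(dip) = 0.836 / sin(61°) = 0.9558 m
net slip = dip-slip / sin(rake) = 0.9558 / sin(59.5°) = 1.109 m
rate = 1.109 m / 174 years = 0.00638 m/yr = 6.38 m/kyr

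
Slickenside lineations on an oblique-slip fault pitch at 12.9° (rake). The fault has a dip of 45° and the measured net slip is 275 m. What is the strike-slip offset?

268 m

strike-slip = net slip × cos(rake) = 275 m × cos(12.9°) = 268 m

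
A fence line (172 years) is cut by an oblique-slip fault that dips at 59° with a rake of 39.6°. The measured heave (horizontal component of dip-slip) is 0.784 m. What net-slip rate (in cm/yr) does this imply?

dip-slip = heave / cos(dip) = 0.784 / cos(59°) = 1.522 m
net slip = dip-slip / sin(rake) = 1.522 / sin(39.6°) = 2.388 m
rate = 2.388 m / 172 years = 0.0139 m/yr = 1.39 cm/yr

1.39 cm/yr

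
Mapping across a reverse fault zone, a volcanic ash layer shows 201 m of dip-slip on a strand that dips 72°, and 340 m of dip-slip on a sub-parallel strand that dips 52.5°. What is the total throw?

461 m

throw_A = 201 × sin(72°) = 191.2 m
throw_B = 340 × sin(52.5°) = 269.7 m
total = 191.2 + 269.7 = 461 m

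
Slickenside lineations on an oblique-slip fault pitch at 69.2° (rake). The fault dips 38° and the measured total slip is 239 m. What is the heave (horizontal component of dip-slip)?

dip-slip = net slip × sin(rake) = 239 m × sin(69.2°) = 223.4 m
heave = dip-slip × cos(dip) = 223.4 × cos(38°) = 176 m

176 m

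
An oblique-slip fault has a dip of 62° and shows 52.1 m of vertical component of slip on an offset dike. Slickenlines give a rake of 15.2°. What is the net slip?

dip-slip = throw / sin(dip) = 52.1 / sin(62°) = 59.01 m
net slip = dip-slip / sin(rake) = 59.01 / sin(15.2°) = 225 m

225 m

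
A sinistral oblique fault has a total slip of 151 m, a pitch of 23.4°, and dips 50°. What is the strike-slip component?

strike-slip = net slip × cos(rake) = 151 m × cos(23.4°) = 139 m

139 m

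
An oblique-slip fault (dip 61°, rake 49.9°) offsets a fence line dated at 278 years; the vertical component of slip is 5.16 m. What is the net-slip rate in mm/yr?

27.7 mm/yr

dip-slip = throw / sin(dip) = 5.16 / sin(61°) = 5.900 m
net slip = dip-slip / sin(rake) = 5.900 / sin(49.9°) = 7.713 m
rate = 7.713 m / 278 years = 0.0277 m/yr = 27.7 mm/yr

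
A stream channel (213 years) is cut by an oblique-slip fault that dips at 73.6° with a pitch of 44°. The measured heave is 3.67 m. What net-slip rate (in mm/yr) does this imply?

87.8 mm/yr

dip-slip = heave / cos(dip) = 3.67 / cos(73.6°) = 13 m
net slip = dip-slip / sin(rake) = 13 / sin(44°) = 18.71 m
rate = 18.71 m / 213 years = 0.0878 m/yr = 87.8 mm/yr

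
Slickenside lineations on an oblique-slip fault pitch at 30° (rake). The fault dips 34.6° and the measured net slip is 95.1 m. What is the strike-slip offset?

strike-slip = net slip × cos(rake) = 95.1 m × cos(30°) = 82.4 m

82.4 m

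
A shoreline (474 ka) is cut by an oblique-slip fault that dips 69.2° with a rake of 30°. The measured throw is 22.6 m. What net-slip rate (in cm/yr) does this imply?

dip-slip = throw / sin(dip) = 22.6 / sin(69.2°) = 24.18 m
net slip = dip-slip / sin(rake) = 24.18 / sin(30°) = 48.35 m
rate = 48.35 m / 474 ka = 0.000102 m/yr = 0.0102 cm/yr

0.0102 cm/yr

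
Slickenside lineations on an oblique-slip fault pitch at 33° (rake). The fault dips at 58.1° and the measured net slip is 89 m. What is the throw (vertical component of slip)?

41.2 m

dip-slip = net slip × sin(rake) = 89 m × sin(33°) = 48.47 m
throw = dip-slip × sin(dip) = 48.47 × sin(58.1°) = 41.2 m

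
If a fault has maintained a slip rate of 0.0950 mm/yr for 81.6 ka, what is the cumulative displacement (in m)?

slip = rate × time = 0.0950 mm/yr × 81.6 ka = 7.75 m

7.75 m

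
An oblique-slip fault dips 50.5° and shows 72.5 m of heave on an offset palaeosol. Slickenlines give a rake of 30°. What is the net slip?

228 m

dip-slip = heave / cos(dip) = 72.5 / cos(50.5°) = 114 m
net slip = dip-slip / sin(rake) = 114 / sin(30°) = 228 m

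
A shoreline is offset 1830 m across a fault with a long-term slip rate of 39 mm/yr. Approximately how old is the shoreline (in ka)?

age = offset / rate = 1830 m / (39 mm/yr) = 46900 yr = 46.9 ka

46.9 ka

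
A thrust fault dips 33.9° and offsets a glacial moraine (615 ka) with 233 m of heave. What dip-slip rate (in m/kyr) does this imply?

dip-slip = heave / cos(dip) = 233 m / cos(33.9°) = 280.7 m
rate = 280.7 m / 615 ka = 0.000456 m/yr = 0.456 m/kyr

0.456 m/kyr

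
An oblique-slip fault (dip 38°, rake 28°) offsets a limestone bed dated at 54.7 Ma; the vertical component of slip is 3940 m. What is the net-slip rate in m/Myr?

249 m/Myr

dip-slip = throw / sin(dip) = 3940 / sin(38°) = 6400 m
net slip = dip-slip / sin(rake) = 6400 / sin(28°) = 13630 m
rate = 13630 m / 54.7 Ma = 0.000249 m/yr = 249 m/Myr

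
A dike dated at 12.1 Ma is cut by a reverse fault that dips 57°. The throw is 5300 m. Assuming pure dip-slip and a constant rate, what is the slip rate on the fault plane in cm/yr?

0.0522 cm/yr

dip-slip = throw / sin(dip) = 5300 m / sin(57°) = 6320 m
rate = 6320 m / 12.1 Ma = 0.000522 m/yr = 0.0522 cm/yr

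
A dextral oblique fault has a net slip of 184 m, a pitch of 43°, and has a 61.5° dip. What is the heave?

59.9 m

dip-slip = net slip × sin(rake) = 184 m × sin(43°) = 125.5 m
heave = dip-slip × cos(dip) = 125.5 × cos(61.5°) = 59.9 m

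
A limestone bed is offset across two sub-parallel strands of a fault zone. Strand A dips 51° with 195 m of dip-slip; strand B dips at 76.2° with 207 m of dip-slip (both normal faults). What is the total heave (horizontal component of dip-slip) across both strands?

heave_A = 195 × cos(51°) = 122.7 m
heave_B = 207 × cos(76.2°) = 49.38 m
total = 122.7 + 49.38 = 172 m

172 m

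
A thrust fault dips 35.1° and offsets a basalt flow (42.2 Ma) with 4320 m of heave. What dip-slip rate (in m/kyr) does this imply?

dip-slip = heave / cos(dip) = 4320 m / cos(35.1°) = 5280 m
rate = 5280 m / 42.2 Ma = 0.000125 m/yr = 0.125 m/kyr

0.125 m/kyr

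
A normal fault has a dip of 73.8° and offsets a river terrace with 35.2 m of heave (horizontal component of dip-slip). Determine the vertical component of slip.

121 m

throw = heave × tan(dip) = 35.2 × tan(73.8°) = 121 m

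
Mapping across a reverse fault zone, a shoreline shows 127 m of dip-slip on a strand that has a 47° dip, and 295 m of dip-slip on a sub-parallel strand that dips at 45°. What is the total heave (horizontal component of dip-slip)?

295 m

heave_A = 127 × cos(47°) = 86.61 m
heave_B = 295 × cos(45°) = 208.6 m
total = 86.61 + 208.6 = 295 m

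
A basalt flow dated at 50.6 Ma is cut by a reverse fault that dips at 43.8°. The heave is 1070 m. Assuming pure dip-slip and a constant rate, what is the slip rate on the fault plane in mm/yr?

0.0293 mm/yr

dip-slip = heave / cos(dip) = 1070 m / cos(43.8°) = 1482 m
rate = 1482 m / 50.6 Ma = 0.0000293 m/yr = 0.0293 mm/yr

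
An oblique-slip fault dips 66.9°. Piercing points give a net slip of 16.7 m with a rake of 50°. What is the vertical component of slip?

11.8 m

dip-slip = net slip × sin(rake) = 16.7 m × sin(50°) = 12.79 m
throw = dip-slip × sin(dip) = 12.79 × sin(66.9°) = 11.8 m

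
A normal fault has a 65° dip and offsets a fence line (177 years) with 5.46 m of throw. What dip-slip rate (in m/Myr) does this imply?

dip-slip = throw / sin(dip) = 5.46 m / sin(65°) = 6.024 m
rate = 6.024 m / 177 years = 0.0340 m/yr = 34000 m/Myr

34000 m/Myr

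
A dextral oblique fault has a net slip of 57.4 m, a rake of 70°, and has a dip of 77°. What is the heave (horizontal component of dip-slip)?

dip-slip = net slip × sin(rake) = 57.4 m × sin(70°) = 53.94 m
heave = dip-slip × cos(dip) = 53.94 × cos(77°) = 12.1 m

12.1 m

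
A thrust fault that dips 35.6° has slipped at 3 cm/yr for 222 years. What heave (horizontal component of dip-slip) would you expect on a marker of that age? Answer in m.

5.42 m

dip-slip = rate × time = 3 cm/yr × 222 years = 6.660 m
heave = dip-slip × cos(dip) = 6.660 × cos(35.6°) = 5.42 m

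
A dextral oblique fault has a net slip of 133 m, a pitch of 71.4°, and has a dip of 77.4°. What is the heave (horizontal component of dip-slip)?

27.5 m

dip-slip = net slip × sin(rake) = 133 m × sin(71.4°) = 126.1 m
heave = dip-slip × cos(dip) = 126.1 × cos(77.4°) = 27.5 m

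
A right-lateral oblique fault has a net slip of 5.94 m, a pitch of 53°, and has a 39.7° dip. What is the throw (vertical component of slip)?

3.03 m

dip-slip = net slip × sin(rake) = 5.94 m × sin(53°) = 4.744 m
throw = dip-slip × sin(dip) = 4.744 × sin(39.7°) = 3.03 m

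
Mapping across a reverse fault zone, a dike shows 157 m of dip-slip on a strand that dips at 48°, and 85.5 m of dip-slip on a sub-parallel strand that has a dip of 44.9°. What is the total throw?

throw_A = 157 × sin(48°) = 116.7 m
throw_B = 85.5 × sin(44.9°) = 60.35 m
total = 116.7 + 60.35 = 177 m

177 m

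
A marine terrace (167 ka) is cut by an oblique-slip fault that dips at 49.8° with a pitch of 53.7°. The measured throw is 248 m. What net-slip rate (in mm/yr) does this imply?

2.41 mm/yr

dip-slip = throw / sin(dip) = 248 / sin(49.8°) = 324.7 m
net slip = dip-slip / sin(rake) = 324.7 / sin(53.7°) = 402.9 m
rate = 402.9 m / 167 ka = 0.00241 m/yr = 2.41 mm/yr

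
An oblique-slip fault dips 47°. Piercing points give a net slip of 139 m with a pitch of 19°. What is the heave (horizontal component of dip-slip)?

30.9 m

dip-slip = net slip × sin(rake) = 139 m × sin(19°) = 45.25 m
heave = dip-slip × cos(dip) = 45.25 × cos(47°) = 30.9 m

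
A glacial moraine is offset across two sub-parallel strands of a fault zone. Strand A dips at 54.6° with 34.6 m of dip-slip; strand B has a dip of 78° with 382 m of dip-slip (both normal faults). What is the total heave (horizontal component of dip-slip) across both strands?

heave_A = 34.6 × cos(54.6°) = 20.04 m
heave_B = 382 × cos(78°) = 79.42 m
total = 20.04 + 79.42 = 99.5 m

99.5 m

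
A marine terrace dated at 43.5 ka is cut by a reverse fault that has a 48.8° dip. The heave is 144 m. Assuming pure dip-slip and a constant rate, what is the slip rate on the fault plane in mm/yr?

dip-slip = heave / cos(dip) = 144 m / cos(48.8°) = 218.6 m
rate = 218.6 m / 43.5 ka = 0.00503 m/yr = 5.03 mm/yr

5.03 mm/yr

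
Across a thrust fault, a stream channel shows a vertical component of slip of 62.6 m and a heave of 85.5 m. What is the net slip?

106 m

net slip = √(throw² + heave²) = √(62.6² + 85.5²) = 106 m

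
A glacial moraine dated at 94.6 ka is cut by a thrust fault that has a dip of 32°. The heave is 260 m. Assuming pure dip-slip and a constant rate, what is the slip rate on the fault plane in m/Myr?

dip-slip = heave / cos(dip) = 260 m / cos(32°) = 306.6 m
rate = 306.6 m / 94.6 ka = 0.00324 m/yr = 3240 m/Myr

3240 m/Myr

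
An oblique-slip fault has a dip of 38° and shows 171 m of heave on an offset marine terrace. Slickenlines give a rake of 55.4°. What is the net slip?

264 m

dip-slip = heave / cos(dip) = 171 / cos(38°) = 217 m
net slip = dip-slip / sin(rake) = 217 / sin(55.4°) = 264 m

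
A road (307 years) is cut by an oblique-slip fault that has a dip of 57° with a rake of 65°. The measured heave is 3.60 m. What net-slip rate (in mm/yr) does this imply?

dip-slip = heave / cos(dip) = 3.60 / cos(57°) = 6.610 m
net slip = dip-slip / sin(rake) = 6.610 / sin(65°) = 7.293 m
rate = 7.293 m / 307 years = 0.0238 m/yr = 23.8 mm/yr

23.8 mm/yr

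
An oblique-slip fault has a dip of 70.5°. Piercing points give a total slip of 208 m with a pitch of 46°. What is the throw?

141 m

dip-slip = net slip × sin(rake) = 208 m × sin(46°) = 149.6 m
throw = dip-slip × sin(dip) = 149.6 × sin(70.5°) = 141 m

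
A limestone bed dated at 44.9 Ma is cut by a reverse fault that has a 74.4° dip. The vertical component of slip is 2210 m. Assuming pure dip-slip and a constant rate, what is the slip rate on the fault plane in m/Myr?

51.1 m/Myr

dip-slip = throw / sin(dip) = 2210 m / sin(74.4°) = 2295 m
rate = 2295 m / 44.9 Ma = 0.0000511 m/yr = 51.1 m/Myr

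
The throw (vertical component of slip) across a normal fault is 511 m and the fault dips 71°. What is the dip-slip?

dip-slip = throw / sin(dip) = 511 / sin(71°) = 540 m

540 m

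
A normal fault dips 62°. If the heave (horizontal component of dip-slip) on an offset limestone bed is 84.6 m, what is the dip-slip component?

180 m

dip-slip = heave / cos(dip) = 84.6 / cos(62°) = 180 m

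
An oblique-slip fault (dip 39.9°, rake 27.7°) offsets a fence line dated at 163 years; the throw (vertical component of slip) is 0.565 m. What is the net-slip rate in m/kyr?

dip-slip = throw / sin(dip) = 0.565 / sin(39.9°) = 0.8808 m
net slip = dip-slip / sin(rake) = 0.8808 / sin(27.7°) = 1.895 m
rate = 1.895 m / 163 years = 0.0116 m/yr = 11.6 m/kyr

11.6 m/kyr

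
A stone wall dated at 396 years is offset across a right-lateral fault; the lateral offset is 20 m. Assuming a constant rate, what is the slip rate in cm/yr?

rate = 20 m / 396 years = 0.0505 m/yr = 5.05 cm/yr

5.05 cm/yr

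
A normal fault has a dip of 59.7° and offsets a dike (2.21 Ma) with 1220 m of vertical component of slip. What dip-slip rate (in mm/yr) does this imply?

0.639 mm/yr

dip-slip = throw / sin(dip) = 1220 m / sin(59.7°) = 1413 m
rate = 1413 m / 2.21 Ma = 0.000639 m/yr = 0.639 mm/yr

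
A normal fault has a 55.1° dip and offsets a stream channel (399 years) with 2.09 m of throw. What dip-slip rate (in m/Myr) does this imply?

dip-slip = throw / sin(dip) = 2.09 m / sin(55.1°) = 2.548 m
rate = 2.548 m / 399 years = 0.00639 m/yr = 6390 m/Myr

6390 m/Myr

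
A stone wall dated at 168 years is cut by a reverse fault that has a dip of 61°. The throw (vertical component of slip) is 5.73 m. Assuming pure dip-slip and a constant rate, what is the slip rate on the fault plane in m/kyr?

39 m/kyr

dip-slip = throw / sin(dip) = 5.73 m / sin(61°) = 6.551 m
rate = 6.551 m / 168 years = 0.0390 m/yr = 39 m/kyr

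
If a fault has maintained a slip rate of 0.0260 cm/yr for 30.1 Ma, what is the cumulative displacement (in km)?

7.83 km

slip = rate × time = 0.0260 cm/yr × 30.1 Ma = 7830 m = 7.83 km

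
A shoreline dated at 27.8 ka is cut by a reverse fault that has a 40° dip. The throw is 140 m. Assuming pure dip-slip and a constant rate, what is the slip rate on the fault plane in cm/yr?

dip-slip = throw / sin(dip) = 140 m / sin(40°) = 217.8 m
rate = 217.8 m / 27.8 ka = 0.00783 m/yr = 0.783 cm/yr

0.783 cm/yr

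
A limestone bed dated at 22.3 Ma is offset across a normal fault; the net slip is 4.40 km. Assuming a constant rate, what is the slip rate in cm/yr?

0.0197 cm/yr

rate = 4.40 km / 22.3 Ma = 0.000197 m/yr = 0.0197 cm/yr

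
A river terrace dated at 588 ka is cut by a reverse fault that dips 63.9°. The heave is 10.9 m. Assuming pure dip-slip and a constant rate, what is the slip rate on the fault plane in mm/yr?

0.0421 mm/yr

dip-slip = heave / cos(dip) = 10.9 m / cos(63.9°) = 24.78 m
rate = 24.78 m / 588 ka = 0.0000421 m/yr = 0.0421 mm/yr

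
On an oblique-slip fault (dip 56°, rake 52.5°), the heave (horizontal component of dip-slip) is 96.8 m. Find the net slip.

dip-slip = heave / cos(dip) = 96.8 / cos(56°) = 173.1 m
net slip = dip-slip / sin(rake) = 173.1 / sin(52.5°) = 218 m

218 m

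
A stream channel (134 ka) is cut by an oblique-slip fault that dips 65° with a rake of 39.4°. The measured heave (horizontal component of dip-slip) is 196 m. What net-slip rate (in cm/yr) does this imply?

0.545 cm/yr

dip-slip = heave / cos(dip) = 196 / cos(65°) = 463.8 m
net slip = dip-slip / sin(rake) = 463.8 / sin(39.4°) = 730.7 m
rate = 730.7 m / 134 ka = 0.00545 m/yr = 0.545 cm/yr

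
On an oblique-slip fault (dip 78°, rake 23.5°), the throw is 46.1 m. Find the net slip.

118 m

dip-slip = throw / sin(dip) = 46.1 / sin(78°) = 47.13 m
net slip = dip-slip / sin(rake) = 47.13 / sin(23.5°) = 118 m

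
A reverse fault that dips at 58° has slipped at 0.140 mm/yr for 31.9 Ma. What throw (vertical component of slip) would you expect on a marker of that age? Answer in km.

dip-slip = rate × time = 0.140 mm/yr × 31.9 Ma = 4466 m
throw = dip-slip × sin(dip) = 4466 × sin(58°) = 3790 m = 3.79 km

3.79 km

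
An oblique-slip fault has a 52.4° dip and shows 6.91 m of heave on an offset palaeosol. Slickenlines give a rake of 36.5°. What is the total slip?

19 m

dip-slip = heave / cos(dip) = 6.91 / cos(52.4°) = 11.33 m
net slip = dip-slip / sin(rake) = 11.33 / sin(36.5°) = 19 m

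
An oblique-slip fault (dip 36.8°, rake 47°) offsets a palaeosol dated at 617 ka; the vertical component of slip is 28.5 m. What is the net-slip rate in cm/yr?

0.0105 cm/yr

dip-slip = throw / sin(dip) = 28.5 / sin(36.8°) = 47.58 m
net slip = dip-slip / sin(rake) = 47.58 / sin(47°) = 65.05 m
rate = 65.05 m / 617 ka = 0.000105 m/yr = 0.0105 cm/yr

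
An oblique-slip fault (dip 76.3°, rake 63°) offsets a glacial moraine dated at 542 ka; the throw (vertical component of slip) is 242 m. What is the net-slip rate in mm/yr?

dip-slip = throw / sin(dip) = 242 / sin(76.3°) = 249.1 m
net slip = dip-slip / sin(rake) = 249.1 / sin(63°) = 279.6 m
rate = 279.6 m / 542 ka = 0.000516 m/yr = 0.516 mm/yr

0.516 mm/yr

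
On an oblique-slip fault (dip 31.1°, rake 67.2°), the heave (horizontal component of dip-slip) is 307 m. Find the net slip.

dip-slip = heave / cos(dip) = 307 / cos(31.1°) = 358.5 m
net slip = dip-slip / sin(rake) = 358.5 / sin(67.2°) = 389 m

389 m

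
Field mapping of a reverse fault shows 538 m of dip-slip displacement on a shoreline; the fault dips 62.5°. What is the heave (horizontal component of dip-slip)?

248 m

heave = dip-slip × cos(dip) = 538 m × cos(62.5°) = 248 m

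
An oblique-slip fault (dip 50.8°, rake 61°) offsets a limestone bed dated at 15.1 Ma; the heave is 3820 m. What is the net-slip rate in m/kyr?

dip-slip = heave / cos(dip) = 3820 / cos(50.8°) = 6044 m
net slip = dip-slip / sin(rake) = 6044 / sin(61°) = 6910 m
rate = 6910 m / 15.1 Ma = 0.000458 m/yr = 0.458 m/kyr

0.458 m/kyr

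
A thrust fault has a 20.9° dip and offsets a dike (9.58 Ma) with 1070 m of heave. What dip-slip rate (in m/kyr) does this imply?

0.120 m/kyr

dip-slip = heave / cos(dip) = 1070 m / cos(20.9°) = 1145 m
rate = 1145 m / 9.58 Ma = 0.000120 m/yr = 0.120 m/kyr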